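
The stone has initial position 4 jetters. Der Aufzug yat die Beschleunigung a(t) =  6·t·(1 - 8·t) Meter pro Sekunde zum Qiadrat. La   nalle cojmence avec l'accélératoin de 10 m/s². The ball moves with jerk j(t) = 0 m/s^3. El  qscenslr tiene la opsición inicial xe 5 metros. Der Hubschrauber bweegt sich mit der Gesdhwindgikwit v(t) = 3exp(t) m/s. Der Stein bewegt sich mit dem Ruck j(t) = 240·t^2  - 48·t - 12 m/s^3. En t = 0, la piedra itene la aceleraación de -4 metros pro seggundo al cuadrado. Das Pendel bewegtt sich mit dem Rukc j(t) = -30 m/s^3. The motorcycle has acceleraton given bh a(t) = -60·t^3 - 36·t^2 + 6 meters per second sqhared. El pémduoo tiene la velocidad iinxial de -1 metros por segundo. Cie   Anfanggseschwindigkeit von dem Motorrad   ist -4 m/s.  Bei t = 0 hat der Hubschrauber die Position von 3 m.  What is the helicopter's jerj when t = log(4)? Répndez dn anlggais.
To solve this, we need to take 2 derivatives of our velocity equation v(t) = 3·exp(t). Taking d/dt of v(t), we find a(t) = 3·exp(t). Differentiating acceleration, we get jerk: j(t) = 3·exp(t). From the given jerk equation j(t) = 3·exp(t), we substitute t = log(4) to get j = 12.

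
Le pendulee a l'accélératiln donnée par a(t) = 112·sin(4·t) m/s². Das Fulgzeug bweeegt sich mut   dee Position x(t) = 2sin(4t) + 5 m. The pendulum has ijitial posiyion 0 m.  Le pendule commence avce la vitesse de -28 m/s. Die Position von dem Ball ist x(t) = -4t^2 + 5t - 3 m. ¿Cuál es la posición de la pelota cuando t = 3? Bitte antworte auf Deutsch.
Mit x(t) = -4·t^2 + 5·t - 3 und Einsetzen von t = 3, finden wir x = -24.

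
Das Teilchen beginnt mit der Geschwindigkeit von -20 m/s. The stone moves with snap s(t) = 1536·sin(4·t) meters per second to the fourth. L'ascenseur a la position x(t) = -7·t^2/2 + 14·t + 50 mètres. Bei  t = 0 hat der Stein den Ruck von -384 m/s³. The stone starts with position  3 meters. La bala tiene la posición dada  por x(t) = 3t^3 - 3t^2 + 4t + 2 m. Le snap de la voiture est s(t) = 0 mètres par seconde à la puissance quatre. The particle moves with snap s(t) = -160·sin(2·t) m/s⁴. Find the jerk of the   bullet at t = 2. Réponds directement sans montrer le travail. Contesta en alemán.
Die Antwort ist 18.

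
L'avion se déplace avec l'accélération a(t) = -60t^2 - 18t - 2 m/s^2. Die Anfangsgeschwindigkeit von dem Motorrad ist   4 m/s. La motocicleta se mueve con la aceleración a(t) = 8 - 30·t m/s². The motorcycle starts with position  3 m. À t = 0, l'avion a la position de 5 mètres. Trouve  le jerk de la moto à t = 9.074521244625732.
En partant de l'accélération a(t) = 8 - 30·t, nous prenons 1 dérivée. La dérivée de l'accélération donne le jerk: j(t) = -30. En utilisant j(t) = -30 et en substituant t = 9.074521244625732, nous trouvons j = -30.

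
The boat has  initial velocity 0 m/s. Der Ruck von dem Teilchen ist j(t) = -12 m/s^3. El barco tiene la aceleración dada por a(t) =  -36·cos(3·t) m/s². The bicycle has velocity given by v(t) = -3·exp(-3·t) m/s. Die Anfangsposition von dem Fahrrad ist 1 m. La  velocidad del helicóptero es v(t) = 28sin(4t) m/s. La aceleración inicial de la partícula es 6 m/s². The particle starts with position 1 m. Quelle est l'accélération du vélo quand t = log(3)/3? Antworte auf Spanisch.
Para resolver esto, necesitamos tomar 1 derivada de nuestra ecuación de la velocidad v(t) = -3·exp(-3·t). La derivada de la velocidad da la aceleración: a(t) = 9·exp(-3·t). De la ecuación de la aceleración a(t) = 9·exp(-3·t), sustituimos t = log(3)/3 para obtener a = 3.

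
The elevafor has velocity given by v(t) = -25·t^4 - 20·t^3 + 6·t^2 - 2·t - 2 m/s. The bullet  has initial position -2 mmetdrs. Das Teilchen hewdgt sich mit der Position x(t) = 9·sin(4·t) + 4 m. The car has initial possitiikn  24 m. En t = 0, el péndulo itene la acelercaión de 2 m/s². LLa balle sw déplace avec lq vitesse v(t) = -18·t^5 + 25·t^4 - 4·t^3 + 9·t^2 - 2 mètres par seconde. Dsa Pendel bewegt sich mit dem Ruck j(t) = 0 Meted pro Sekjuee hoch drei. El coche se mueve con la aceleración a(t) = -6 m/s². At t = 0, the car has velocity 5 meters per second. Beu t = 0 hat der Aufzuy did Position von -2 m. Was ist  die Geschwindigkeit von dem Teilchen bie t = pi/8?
Wir müssen unsere Gleichung für die Position x(t) = 9·sin(4·t) + 4 1-mal ableiten. Mit d/dt von x(t) finden wir v(t) = 36·cos(4·t). Wir haben die Geschwindigkeit v(t) = 36·cos(4·t). Durch Einsetzen von t = pi/8: v(pi/8) = 0.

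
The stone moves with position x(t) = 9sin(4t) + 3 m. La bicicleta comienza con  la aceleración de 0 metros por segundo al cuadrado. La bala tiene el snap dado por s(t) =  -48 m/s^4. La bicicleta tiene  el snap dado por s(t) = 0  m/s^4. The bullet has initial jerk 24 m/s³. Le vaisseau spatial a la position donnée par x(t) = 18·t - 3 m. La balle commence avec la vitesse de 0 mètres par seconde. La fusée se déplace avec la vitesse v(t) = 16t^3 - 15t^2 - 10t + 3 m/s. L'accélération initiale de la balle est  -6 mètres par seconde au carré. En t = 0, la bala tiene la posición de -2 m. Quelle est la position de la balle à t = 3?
Nous devons intégrer notre équation du snap s(t) = -48 4 fois. La primitive du snap est le jerk. En utilisant j(0) = 24, nous obtenons j(t) = 24 - 48·t. En prenant ∫j(t)dt et en appliquant a(0) = -6, nous trouvons a(t) = -24·t^2 + 24·t - 6. En intégrant l'accélération et en utilisant la condition initiale v(0) = 0, nous obtenons v(t) = 2·t·(-4·t^2 + 6·t - 3). L'intégrale de la vitesse est la position. En utilisant x(0) = -2, nous obtenons x(t) = -2·t^4 + 4·t^3 - 3·t^2 - 2. De l'équation de la position x(t) = -2·t^4 + 4·t^3 - 3·t^2 - 2, nous substituons t = 3 pour obtenir x = -83.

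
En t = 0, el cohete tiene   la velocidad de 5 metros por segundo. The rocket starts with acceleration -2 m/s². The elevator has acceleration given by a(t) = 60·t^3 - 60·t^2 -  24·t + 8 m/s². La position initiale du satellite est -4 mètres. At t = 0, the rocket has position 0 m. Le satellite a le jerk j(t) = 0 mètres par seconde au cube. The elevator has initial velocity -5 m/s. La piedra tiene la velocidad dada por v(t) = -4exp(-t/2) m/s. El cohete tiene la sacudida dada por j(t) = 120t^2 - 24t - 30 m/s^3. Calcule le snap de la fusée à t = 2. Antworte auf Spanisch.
Debemos derivar nuestra ecuación de la sacudida j(t) = 120·t^2 - 24·t - 30 1 vez. Derivando la sacudida, obtenemos el snap: s(t) = 240·t - 24. De la ecuación del snap s(t) = 240·t - 24, sustituimos t = 2 para obtener s = 456.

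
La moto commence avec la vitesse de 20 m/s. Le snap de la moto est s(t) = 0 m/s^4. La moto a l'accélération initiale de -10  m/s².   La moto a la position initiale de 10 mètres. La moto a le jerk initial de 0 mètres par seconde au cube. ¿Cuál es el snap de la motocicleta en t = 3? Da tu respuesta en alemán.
Mit s(t) = 0 und Einsetzen von t = 3, finden wir s = 0.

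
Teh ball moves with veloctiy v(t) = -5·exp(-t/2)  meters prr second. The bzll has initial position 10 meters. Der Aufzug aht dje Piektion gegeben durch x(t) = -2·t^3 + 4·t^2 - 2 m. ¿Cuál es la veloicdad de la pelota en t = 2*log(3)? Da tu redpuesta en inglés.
From the given velocity equation v(t) = -5·exp(-t/2), we substitute t = 2*log(3) to get v = -5/3.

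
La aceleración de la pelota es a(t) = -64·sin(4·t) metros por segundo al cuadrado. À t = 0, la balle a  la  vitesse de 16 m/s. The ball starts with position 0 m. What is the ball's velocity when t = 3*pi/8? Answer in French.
Nous devons trouver la primitive de notre équation de l'accélération a(t) = -64·sin(4·t) 1 fois. En intégrant l'accélération et en utilisant la condition initiale v(0) = 16, nous obtenons v(t) = 16·cos(4·t). Nous avons la vitesse v(t) = 16·cos(4·t). En substituant t = 3*pi/8: v(3*pi/8) = 0.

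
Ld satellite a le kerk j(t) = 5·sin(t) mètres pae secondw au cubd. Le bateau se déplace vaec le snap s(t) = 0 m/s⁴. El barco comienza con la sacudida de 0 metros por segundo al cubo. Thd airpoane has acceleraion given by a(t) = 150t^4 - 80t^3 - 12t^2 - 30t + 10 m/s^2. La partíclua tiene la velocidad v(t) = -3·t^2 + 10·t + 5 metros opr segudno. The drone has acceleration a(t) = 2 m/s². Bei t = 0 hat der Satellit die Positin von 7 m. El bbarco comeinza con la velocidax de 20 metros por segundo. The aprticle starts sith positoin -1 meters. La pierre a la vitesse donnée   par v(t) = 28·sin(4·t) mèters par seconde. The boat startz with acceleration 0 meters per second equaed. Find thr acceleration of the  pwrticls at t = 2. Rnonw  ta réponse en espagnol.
Partiendo de la velocidad v(t) = -3·t^2 + 10·t + 5, tomamos 1 derivada. La derivada de la velocidad da la aceleración: a(t) = 10 - 6·t. Usando a(t) = 10 - 6·t y sustituyendo t = 2, encontramos a = -2.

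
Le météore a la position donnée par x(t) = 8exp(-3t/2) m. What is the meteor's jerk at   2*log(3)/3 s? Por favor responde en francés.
Pour résoudre ceci, nous devons prendre 3 dérivées de notre équation de la position x(t) = 8·exp(-3·t/2). En dérivant la position, nous obtenons la vitesse: v(t) = -12·exp(-3·t/2). En prenant d/dt de v(t), nous trouvons a(t) = 18·exp(-3·t/2). En prenant d/dt de a(t), nous trouvons j(t) = -27·exp(-3·t/2). Nous avons le jerk j(t) = -27·exp(-3·t/2). En substituant t = 2*log(3)/3: j(2*log(3)/3) = -9.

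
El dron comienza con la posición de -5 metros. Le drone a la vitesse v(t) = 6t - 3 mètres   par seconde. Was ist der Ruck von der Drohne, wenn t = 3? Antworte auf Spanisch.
Partiendo de la velocidad v(t) = 6·t - 3, tomamos 2 derivadas. Derivando la velocidad, obtenemos la aceleración: a(t) = 6. Derivando la aceleración, obtenemos la sacudida: j(t) = 0. De la ecuación de la sacudida j(t) = 0, sustituimos t = 3 para obtener j = 0.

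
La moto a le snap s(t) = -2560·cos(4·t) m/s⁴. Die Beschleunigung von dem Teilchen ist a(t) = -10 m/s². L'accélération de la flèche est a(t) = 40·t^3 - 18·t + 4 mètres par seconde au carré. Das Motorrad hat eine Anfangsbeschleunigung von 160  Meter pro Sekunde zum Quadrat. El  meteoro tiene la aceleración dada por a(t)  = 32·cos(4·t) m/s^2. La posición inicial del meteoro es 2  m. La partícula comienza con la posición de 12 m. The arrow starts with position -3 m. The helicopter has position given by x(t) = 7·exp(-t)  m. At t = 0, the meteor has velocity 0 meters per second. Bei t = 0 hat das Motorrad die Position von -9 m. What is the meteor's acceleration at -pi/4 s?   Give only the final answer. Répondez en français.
La réponse est -32.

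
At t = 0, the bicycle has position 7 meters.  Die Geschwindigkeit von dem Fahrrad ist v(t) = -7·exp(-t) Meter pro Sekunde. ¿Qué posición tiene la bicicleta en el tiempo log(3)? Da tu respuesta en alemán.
Um dies zu lösen, müssen wir 1 Stammfunktion unserer Gleichung für die Geschwindigkeit v(t) = -7·exp(-t) finden. Das Integral von der Geschwindigkeit, mit x(0) = 7, ergibt die Position: x(t) = 7·exp(-t). Aus der Gleichung für die Position x(t) = 7·exp(-t), setzen wir t = log(3) ein und erhalten x = 7/3.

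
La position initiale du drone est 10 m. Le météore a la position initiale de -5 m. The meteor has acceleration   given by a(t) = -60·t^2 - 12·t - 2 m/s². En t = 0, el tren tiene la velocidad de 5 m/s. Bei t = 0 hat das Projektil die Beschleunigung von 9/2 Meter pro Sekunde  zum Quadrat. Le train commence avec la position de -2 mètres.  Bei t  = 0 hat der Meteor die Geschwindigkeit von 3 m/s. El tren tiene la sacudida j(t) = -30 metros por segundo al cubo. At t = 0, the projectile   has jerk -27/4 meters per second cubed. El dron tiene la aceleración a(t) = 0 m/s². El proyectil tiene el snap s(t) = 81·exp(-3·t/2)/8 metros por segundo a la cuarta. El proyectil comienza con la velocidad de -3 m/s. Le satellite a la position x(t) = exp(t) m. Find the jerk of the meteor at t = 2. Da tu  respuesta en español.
Para resolver esto, necesitamos tomar 1 derivada de nuestra ecuación de la aceleración a(t) = -60·t^2 - 12·t - 2. Tomando d/dt de a(t), encontramos j(t) = -120·t - 12. Tenemos la sacudida j(t) = -120·t - 12. Sustituyendo t = 2: j(2) = -252.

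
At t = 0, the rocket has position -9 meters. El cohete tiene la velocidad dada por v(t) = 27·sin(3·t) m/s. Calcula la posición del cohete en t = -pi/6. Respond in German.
Ausgehend von der Geschwindigkeit v(t) = 27·sin(3·t), nehmen wir 1 Integral. Mit ∫v(t)dt und Anwendung von x(0) = -9, finden wir x(t) = -9·cos(3·t). Mit x(t) = -9·cos(3·t) und Einsetzen von t = -pi/6, finden wir x = 0.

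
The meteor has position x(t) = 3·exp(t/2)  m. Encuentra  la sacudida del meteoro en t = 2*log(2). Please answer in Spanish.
Para resolver esto, necesitamos tomar 3 derivadas de nuestra ecuación de la posición x(t) = 3·exp(t/2). Tomando d/dt de x(t), encontramos v(t) = 3·exp(t/2)/2. La derivada de la velocidad da la aceleración: a(t) = 3·exp(t/2)/4. Derivando la aceleración, obtenemos la sacudida: j(t) = 3·exp(t/2)/8. Tenemos la sacudida j(t) = 3·exp(t/2)/8. Sustituyendo t = 2*log(2): j(2*log(2)) = 3/4.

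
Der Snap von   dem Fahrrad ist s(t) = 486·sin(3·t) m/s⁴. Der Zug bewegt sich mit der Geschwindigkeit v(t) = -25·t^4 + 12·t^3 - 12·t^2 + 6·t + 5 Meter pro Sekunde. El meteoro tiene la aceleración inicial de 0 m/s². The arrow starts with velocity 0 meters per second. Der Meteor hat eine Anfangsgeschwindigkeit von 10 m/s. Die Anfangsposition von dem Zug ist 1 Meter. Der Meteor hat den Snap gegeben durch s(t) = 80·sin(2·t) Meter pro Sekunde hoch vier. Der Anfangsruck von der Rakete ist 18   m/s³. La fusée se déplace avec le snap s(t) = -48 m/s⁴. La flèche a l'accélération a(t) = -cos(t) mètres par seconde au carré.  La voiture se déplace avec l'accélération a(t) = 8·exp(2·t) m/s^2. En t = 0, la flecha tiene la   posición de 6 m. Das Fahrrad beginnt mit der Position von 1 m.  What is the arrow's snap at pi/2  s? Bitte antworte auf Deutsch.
Wir müssen unsere Gleichung für die Beschleunigung a(t) = -cos(t) 2-mal ableiten. Mit d/dt von a(t) finden wir j(t) = sin(t). Mit d/dt von j(t) finden wir s(t) = cos(t). Mit s(t) = cos(t) und Einsetzen von t = pi/2, finden wir s = 0.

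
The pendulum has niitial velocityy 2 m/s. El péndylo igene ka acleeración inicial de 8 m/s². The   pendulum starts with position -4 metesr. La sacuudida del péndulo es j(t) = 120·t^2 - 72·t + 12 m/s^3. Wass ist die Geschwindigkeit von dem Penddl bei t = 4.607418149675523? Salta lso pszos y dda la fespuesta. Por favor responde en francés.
La réponse est 3498.94525040676.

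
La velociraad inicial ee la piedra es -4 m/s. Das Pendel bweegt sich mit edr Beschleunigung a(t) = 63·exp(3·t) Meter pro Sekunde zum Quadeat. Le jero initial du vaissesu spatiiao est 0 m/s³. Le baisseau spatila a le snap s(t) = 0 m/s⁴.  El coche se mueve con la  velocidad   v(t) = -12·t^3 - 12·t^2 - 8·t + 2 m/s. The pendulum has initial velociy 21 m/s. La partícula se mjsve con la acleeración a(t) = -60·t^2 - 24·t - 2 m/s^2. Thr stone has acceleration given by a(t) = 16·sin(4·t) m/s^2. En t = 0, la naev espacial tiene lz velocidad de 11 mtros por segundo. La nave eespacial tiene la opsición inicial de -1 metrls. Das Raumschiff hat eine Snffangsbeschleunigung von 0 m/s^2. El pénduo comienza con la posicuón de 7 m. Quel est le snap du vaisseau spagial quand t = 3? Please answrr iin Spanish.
Tenemos el snap s(t) = 0. Sustituyendo t = 3: s(3) = 0.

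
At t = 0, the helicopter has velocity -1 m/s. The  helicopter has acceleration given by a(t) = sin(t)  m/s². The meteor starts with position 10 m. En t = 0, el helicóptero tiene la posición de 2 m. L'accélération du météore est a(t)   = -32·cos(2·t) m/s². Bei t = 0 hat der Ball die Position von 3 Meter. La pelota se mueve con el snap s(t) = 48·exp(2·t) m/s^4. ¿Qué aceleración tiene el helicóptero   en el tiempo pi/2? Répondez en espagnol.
Usando a(t) = sin(t) y sustituyendo t = pi/2, encontramos a = 1.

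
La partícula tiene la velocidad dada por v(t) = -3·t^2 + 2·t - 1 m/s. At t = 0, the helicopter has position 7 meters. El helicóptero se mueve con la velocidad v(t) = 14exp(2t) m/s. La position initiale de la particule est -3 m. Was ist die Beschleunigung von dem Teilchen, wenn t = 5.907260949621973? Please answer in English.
To solve this, we need to take 1 derivative of our velocity equation v(t) = -3·t^2 + 2·t - 1. The derivative of velocity gives acceleration: a(t) = 2 - 6·t. From the given acceleration equation a(t) = 2 - 6·t, we substitute t = 5.907260949621973 to get a = -33.4435656977318.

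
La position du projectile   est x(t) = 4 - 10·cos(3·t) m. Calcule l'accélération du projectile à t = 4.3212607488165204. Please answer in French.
En partant de la position x(t) = 4 - 10·cos(3·t), nous prenons 2 dérivées. En prenant d/dt de x(t), nous trouvons v(t) = 30·sin(3·t). La dérivée de la vitesse donne l'accélération: a(t) = 90·cos(3·t). De l'équation de l'accélération a(t) = 90·cos(3·t), nous substituons t = 4.3212607488165204 pour obtenir a = 82.9859278884603.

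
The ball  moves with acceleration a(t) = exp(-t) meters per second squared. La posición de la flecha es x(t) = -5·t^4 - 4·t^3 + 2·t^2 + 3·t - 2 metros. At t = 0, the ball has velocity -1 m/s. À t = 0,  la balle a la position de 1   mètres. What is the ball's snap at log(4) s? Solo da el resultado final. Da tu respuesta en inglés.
At t = log(4), s = 1/4.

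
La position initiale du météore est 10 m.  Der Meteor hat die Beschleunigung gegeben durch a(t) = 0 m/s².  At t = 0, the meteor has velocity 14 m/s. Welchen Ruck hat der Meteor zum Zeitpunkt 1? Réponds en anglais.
We must differentiate our acceleration equation a(t) = 0 1 time. Taking d/dt of a(t), we find j(t) = 0. From the given jerk equation j(t) = 0, we substitute t = 1 to get j = 0.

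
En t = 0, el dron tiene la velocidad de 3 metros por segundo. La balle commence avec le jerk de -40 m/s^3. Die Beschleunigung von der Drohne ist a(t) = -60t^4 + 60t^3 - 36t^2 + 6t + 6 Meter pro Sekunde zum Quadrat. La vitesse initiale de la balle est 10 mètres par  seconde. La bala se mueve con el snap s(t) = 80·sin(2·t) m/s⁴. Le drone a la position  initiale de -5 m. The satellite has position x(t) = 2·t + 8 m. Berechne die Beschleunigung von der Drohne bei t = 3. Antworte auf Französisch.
En utilisant a(t) = -60·t^4 + 60·t^3 - 36·t^2 + 6·t + 6 et en substituant t = 3, nous trouvons a = -3540.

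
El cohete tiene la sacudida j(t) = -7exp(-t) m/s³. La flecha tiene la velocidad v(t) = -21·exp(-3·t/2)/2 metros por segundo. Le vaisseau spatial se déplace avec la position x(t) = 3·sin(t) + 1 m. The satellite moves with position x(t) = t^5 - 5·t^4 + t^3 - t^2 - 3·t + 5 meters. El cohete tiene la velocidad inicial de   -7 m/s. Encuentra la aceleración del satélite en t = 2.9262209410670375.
Partiendo de la posición x(t) = t^5 - 5·t^4 + t^3 - t^2 - 3·t + 5, tomamos 2 derivadas. La derivada de la posición da la velocidad: v(t) = 5·t^4 - 20·t^3 + 3·t^2 - 2·t - 3. Tomando d/dt de v(t), encontramos a(t) = 20·t^3 - 60·t^2 + 6·t - 2. De la ecuación de la aceleración a(t) = 20·t^3 - 60·t^2 + 6·t - 2, sustituimos t = 2.9262209410670375 para obtener a = 2.92226487878725.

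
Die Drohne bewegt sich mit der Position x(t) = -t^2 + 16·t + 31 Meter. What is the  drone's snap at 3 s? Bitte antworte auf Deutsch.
Wir müssen unsere Gleichung für die Position x(t) = -t^2 + 16·t + 31 4-mal ableiten. Durch Ableiten von der Position erhalten wir die Geschwindigkeit: v(t) = 16 - 2·t. Durch Ableiten von der Geschwindigkeit erhalten wir die Beschleunigung: a(t) = -2. Durch Ableiten von der Beschleunigung erhalten wir den Ruck: j(t) = 0. Die Ableitung von dem Ruck ergibt den Snap: s(t) = 0. Mit s(t) = 0 und Einsetzen von t = 3, finden wir s = 0.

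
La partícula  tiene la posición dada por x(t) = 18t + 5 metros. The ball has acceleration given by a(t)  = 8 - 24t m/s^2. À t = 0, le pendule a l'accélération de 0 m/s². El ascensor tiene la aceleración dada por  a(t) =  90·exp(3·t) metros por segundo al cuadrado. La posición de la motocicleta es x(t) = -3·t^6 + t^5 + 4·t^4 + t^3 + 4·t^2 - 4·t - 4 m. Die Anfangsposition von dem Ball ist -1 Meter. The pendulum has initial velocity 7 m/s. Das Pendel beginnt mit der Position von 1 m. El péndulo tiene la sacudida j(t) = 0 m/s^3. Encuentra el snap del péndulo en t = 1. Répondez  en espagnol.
Partiendo de la sacudida j(t) = 0, tomamos 1 derivada. Derivando la sacudida, obtenemos el snap: s(t) = 0. Usando s(t) = 0 y sustituyendo t = 1, encontramos s = 0.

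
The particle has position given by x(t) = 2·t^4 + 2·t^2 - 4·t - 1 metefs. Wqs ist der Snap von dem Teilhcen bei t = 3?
Um dies zu lösen, müssen wir 4 Ableitungen unserer Gleichung für die Position x(t) = 2·t^4 + 2·t^2 - 4·t - 1 nehmen. Mit d/dt von x(t) finden wir v(t) = 8·t^3 + 4·t - 4. Durch Ableiten von der Geschwindigkeit erhalten wir die Beschleunigung: a(t) = 24·t^2 + 4. Mit d/dt von a(t) finden wir j(t) = 48·t. Mit d/dt von j(t) finden wir s(t) = 48. Aus der Gleichung für den Snap s(t) = 48, setzen wir t = 3 ein und erhalten s = 48.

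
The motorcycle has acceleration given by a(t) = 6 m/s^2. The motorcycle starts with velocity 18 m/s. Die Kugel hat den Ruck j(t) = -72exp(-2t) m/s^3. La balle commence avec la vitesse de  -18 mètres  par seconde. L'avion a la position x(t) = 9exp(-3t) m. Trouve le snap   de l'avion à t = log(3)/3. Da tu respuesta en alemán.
Um dies zu lösen, müssen wir 4 Ableitungen unserer Gleichung für die Position x(t) = 9·exp(-3·t) nehmen. Die Ableitung von der Position ergibt die Geschwindigkeit: v(t) = -27·exp(-3·t). Durch Ableiten von der Geschwindigkeit erhalten wir die Beschleunigung: a(t) = 81·exp(-3·t). Mit d/dt von a(t) finden wir j(t) = -243·exp(-3·t). Durch Ableiten von dem Ruck erhalten wir den Snap: s(t) = 729·exp(-3·t). Wir haben den Snap s(t) = 729·exp(-3·t). Durch Einsetzen von t = log(3)/3: s(log(3)/3) = 243.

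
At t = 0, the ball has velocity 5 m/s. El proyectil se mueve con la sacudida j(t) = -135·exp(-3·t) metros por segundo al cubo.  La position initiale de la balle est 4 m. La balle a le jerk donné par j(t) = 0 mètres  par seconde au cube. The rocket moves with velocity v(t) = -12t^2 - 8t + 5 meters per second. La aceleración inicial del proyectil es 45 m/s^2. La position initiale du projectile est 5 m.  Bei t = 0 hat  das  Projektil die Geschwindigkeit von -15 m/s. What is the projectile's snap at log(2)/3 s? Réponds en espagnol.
Debemos derivar nuestra ecuación de la sacudida j(t) = -135·exp(-3·t) 1 vez. Derivando la sacudida, obtenemos el snap: s(t) = 405·exp(-3·t). Usando s(t) = 405·exp(-3·t) y sustituyendo t = log(2)/3, encontramos s = 405/2.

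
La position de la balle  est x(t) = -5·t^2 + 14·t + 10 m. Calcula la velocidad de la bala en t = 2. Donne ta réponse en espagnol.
Debemos derivar nuestra ecuación de la posición x(t) = -5·t^2 + 14·t + 10 1 vez. La derivada de la posición da la velocidad: v(t) = 14 - 10·t. De la ecuación de la velocidad v(t) = 14 - 10·t, sustituimos t = 2 para obtener v = -6.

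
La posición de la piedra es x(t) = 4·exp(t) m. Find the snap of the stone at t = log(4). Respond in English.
Starting from position x(t) = 4·exp(t), we take 4 derivatives. Taking d/dt of x(t), we find v(t) = 4·exp(t). Differentiating velocity, we get acceleration: a(t) = 4·exp(t). The derivative of acceleration gives jerk: j(t) = 4·exp(t). The derivative of jerk gives snap: s(t) = 4·exp(t). From the given snap equation s(t) = 4·exp(t), we substitute t = log(4) to get s = 16.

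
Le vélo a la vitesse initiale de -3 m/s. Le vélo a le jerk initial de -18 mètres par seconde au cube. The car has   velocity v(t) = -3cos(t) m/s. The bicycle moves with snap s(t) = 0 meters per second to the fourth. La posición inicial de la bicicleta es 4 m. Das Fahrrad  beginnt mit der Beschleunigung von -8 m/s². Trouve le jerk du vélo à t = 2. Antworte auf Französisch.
Pour résoudre ceci, nous devons prendre 1 intégrale de notre équation du snap s(t) = 0. En prenant ∫s(t)dt et en appliquant j(0) = -18, nous trouvons j(t) = -18. En utilisant j(t) = -18 et en substituant t = 2, nous trouvons j = -18.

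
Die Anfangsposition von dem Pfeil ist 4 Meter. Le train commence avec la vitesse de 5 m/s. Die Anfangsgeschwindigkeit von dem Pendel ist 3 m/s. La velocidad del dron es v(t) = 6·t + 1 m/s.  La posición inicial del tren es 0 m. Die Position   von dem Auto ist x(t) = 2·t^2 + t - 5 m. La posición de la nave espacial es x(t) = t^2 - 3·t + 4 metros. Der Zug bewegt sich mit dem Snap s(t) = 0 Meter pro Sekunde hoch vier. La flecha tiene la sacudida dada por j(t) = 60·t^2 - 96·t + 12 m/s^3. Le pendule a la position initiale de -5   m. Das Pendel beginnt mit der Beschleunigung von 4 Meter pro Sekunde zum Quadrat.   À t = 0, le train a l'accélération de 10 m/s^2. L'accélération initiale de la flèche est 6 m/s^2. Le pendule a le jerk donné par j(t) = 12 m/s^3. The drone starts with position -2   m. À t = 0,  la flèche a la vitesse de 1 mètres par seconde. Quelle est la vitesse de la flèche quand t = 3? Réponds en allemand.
Um dies zu lösen, müssen wir 2 Integrale unserer Gleichung für den Ruck j(t) = 60·t^2 - 96·t + 12 finden. Das Integral von dem Ruck ist die Beschleunigung. Mit a(0) = 6 erhalten wir a(t) = 20·t^3 - 48·t^2 + 12·t + 6. Mit ∫a(t)dt und Anwendung von v(0) = 1, finden wir v(t) = 5·t^4 - 16·t^3 + 6·t^2 + 6·t + 1. Aus der Gleichung für die Geschwindigkeit v(t) = 5·t^4 - 16·t^3 + 6·t^2 + 6·t + 1, setzen wir t = 3 ein und erhalten v = 46.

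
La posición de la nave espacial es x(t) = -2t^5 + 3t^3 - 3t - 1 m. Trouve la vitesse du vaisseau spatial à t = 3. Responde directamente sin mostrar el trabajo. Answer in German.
Die Antwort ist -732.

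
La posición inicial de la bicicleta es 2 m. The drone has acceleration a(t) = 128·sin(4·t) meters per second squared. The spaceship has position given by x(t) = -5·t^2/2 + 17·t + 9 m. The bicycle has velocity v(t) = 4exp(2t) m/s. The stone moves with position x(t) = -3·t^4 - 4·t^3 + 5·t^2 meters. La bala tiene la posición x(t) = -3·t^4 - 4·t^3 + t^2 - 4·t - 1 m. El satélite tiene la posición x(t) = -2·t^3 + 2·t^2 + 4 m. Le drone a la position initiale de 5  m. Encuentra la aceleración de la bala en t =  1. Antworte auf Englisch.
Starting from position x(t) = -3·t^4 - 4·t^3 + t^2 - 4·t - 1, we take 2 derivatives. The derivative of position gives velocity: v(t) = -12·t^3 - 12·t^2 + 2·t - 4. Differentiating velocity, we get acceleration: a(t) = -36·t^2 - 24·t + 2. We have acceleration a(t) = -36·t^2 - 24·t + 2. Substituting t = 1: a(1) = -58.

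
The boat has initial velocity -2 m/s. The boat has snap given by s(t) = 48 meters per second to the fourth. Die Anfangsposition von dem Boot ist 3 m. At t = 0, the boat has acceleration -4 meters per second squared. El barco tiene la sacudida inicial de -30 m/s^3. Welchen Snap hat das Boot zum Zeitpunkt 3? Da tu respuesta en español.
De la ecuación del snap s(t) = 48, sustituimos t = 3 para obtener s = 48.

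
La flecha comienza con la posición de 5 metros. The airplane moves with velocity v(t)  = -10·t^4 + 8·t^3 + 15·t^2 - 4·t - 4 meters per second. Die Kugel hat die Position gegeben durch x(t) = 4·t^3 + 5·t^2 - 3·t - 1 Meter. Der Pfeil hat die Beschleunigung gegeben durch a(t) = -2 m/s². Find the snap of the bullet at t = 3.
Starting from position x(t) = 4·t^3 + 5·t^2 - 3·t - 1, we take 4 derivatives. Differentiating position, we get velocity: v(t) = 12·t^2 + 10·t - 3. Taking d/dt of v(t), we find a(t) = 24·t + 10. Taking d/dt of a(t), we find j(t) = 24. Taking d/dt of j(t), we find s(t) = 0. From the given snap equation s(t) = 0, we substitute t = 3 to get s = 0.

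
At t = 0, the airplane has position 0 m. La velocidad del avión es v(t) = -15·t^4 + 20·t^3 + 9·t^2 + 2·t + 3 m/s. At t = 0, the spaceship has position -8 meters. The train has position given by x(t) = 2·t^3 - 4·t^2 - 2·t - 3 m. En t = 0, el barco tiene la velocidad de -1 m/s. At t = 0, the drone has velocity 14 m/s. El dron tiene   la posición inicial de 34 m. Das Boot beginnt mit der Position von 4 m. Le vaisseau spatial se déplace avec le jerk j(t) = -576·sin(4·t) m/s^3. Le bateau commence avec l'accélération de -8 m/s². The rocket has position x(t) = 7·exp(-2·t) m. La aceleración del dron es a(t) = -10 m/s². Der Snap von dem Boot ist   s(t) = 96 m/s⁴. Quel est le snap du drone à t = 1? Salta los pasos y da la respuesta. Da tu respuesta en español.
En t = 1, s = 0.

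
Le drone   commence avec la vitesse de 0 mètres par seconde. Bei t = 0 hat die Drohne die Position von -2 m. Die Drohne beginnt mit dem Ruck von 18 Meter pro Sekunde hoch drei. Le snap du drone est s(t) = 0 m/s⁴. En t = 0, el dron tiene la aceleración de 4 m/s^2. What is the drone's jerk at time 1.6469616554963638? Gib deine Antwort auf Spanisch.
Para resolver esto, necesitamos tomar 1 integral de nuestra ecuación del snap s(t) = 0. La integral del snap, con j(0) = 18, da la sacudida: j(t) = 18. Usando j(t) = 18 y sustituyendo t = 1.6469616554963638, encontramos j = 18.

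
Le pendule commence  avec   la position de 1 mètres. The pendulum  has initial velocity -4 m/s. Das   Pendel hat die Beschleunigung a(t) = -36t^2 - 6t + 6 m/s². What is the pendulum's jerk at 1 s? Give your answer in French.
Pour résoudre ceci, nous devons prendre 1 dérivée de notre équation de l'accélération a(t) = -36·t^2 - 6·t + 6. En prenant d/dt de a(t), nous trouvons j(t) = -72·t - 6. En utilisant j(t) = -72·t - 6 et en substituant t = 1, nous trouvons j = -78.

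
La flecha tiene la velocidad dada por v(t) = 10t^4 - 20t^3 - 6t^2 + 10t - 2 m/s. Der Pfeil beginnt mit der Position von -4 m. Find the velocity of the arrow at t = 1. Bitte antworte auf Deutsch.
Wir haben die Geschwindigkeit v(t) = 10·t^4 - 20·t^3 - 6·t^2 + 10·t - 2. Durch Einsetzen von t = 1: v(1) = -8.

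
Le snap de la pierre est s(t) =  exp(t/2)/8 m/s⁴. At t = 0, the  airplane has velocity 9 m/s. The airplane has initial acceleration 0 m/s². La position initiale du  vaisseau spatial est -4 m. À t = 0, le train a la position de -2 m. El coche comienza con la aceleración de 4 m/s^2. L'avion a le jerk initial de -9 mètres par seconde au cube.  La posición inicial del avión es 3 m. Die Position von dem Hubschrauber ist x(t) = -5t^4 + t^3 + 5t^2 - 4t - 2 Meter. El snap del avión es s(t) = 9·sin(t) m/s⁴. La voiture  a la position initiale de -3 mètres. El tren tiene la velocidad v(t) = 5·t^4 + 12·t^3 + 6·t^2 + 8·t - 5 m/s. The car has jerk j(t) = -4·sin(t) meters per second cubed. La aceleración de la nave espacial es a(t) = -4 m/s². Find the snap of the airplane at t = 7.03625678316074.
We have snap s(t) = 9·sin(t). Substituting t = 7.03625678316074: s(7.03625678316074) = 6.15494615400623.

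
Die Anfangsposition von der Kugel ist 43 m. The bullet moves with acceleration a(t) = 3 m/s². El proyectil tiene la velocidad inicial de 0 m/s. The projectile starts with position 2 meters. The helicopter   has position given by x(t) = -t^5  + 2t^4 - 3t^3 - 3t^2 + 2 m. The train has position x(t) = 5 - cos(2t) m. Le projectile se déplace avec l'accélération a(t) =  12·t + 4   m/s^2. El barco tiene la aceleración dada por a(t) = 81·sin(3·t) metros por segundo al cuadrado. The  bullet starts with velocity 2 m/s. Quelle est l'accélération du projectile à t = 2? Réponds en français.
En utilisant a(t) = 12·t + 4 et en substituant t = 2, nous trouvons a = 28.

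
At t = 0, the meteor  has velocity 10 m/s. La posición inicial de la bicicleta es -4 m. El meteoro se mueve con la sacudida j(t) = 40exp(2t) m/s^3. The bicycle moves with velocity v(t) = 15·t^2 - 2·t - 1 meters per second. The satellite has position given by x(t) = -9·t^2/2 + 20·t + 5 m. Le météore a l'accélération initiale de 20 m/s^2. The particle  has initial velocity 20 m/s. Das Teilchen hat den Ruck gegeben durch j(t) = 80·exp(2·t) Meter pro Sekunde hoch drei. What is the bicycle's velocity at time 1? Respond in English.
From the given velocity equation v(t) = 15·t^2 - 2·t - 1, we substitute t = 1 to get v = 12.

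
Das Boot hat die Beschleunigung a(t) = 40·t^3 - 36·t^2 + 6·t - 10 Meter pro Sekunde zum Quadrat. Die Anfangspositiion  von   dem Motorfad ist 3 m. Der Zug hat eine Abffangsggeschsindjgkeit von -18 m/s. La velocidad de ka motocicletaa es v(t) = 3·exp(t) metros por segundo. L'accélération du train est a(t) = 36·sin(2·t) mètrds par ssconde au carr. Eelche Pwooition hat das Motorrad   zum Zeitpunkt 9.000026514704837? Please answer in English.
We need to integrate our velocity equation v(t) = 3·exp(t) 1 time. The antiderivative of velocity is position. Using x(0) = 3, we get x(t) = 3·exp(t). Using x(t) = 3·exp(t) and substituting t = 9.000026514704837, we find x = 24309.8963439071.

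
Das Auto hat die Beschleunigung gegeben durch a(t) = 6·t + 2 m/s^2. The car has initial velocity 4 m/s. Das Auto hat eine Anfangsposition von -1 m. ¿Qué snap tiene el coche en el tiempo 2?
Partiendo de la aceleración a(t) = 6·t + 2, tomamos 2 derivadas. Derivando la aceleración, obtenemos la sacudida: j(t) = 6. Tomando d/dt de j(t), encontramos s(t) = 0. Tenemos el snap s(t) = 0. Sustituyendo t = 2: s(2) = 0.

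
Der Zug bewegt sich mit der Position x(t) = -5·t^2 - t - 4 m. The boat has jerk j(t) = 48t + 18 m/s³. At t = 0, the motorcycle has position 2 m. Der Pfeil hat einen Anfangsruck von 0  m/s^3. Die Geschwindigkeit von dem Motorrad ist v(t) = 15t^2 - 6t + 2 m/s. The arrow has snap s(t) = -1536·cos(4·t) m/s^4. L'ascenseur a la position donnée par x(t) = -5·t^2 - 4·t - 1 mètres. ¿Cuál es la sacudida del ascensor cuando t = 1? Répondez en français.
En partant de la position x(t) = -5·t^2 - 4·t - 1, nous prenons 3 dérivées. La dérivée de la position donne la vitesse: v(t) = -10·t - 4. La dérivée de la vitesse donne l'accélération: a(t) = -10. La dérivée de l'accélération donne le jerk: j(t) = 0. De l'équation du jerk j(t) = 0, nous substituons t = 1 pour obtenir j = 0.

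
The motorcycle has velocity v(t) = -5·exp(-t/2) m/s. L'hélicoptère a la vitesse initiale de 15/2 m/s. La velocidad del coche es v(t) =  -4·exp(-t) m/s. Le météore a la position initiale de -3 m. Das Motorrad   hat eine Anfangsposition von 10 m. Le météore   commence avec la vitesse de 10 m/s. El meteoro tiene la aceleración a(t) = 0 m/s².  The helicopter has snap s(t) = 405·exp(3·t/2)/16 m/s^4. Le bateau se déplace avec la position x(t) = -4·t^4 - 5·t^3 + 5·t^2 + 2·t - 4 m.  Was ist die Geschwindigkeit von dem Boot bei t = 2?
Ausgehend von der Position x(t) = -4·t^4 - 5·t^3 + 5·t^2 + 2·t - 4, nehmen wir 1 Ableitung. Durch Ableiten von der Position erhalten wir die Geschwindigkeit: v(t) = -16·t^3 - 15·t^2 + 10·t + 2. Aus der Gleichung für die Geschwindigkeit v(t) = -16·t^3 - 15·t^2 + 10·t + 2, setzen wir t = 2 ein und erhalten v = -166.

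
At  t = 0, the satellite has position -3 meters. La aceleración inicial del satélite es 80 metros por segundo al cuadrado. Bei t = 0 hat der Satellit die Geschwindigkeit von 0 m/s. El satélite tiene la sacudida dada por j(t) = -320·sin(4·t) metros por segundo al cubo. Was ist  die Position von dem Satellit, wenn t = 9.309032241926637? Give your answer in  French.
En partant du jerk j(t) = -320·sin(4·t), nous prenons 3 primitives. La primitive du jerk est l'accélération. En utilisant a(0) = 80, nous obtenons a(t) = 80·cos(4·t). En intégrant l'accélération et en utilisant la condition initiale v(0) = 0, nous obtenons v(t) = 20·sin(4·t). En prenant ∫v(t)dt et en appliquant x(0) = -3, nous trouvons x(t) = 2 - 5·cos(4·t). De l'équation de la position x(t) = 2 - 5·cos(4·t), nous substituons t = 9.309032241926637 pour obtenir x = -2.47362135642025.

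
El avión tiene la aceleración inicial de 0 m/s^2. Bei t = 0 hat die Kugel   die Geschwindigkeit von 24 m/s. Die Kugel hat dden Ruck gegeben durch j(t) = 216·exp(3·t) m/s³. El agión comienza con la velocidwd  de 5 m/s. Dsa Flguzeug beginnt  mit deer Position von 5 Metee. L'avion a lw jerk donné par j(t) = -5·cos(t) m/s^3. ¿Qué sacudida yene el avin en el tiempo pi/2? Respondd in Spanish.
Tenemos la sacudida j(t) = -5·cos(t). Sustituyendo t = pi/2: j(pi/2) = 0.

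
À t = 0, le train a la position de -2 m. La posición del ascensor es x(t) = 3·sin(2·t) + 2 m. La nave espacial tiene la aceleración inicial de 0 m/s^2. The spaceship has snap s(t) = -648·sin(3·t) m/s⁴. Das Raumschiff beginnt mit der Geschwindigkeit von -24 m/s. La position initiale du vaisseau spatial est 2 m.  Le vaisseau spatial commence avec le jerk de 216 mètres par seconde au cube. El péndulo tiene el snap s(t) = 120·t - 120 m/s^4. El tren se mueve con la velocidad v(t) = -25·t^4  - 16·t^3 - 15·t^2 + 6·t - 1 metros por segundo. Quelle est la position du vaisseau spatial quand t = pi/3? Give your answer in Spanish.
Para resolver esto, necesitamos tomar 4 antiderivadas de nuestra ecuación del snap s(t) = -648·sin(3·t). La integral del snap, con j(0) = 216, da la sacudida: j(t) = 216·cos(3·t). La antiderivada de la sacudida es la aceleración. Usando a(0) = 0, obtenemos a(t) = 72·sin(3·t). Integrando la aceleración y usando la condición inicial v(0) = -24, obtenemos v(t) = -24·cos(3·t). La integral de la velocidad es la posición. Usando x(0) = 2, obtenemos x(t) = 2 - 8·sin(3·t). De la ecuación de la posición x(t) = 2 - 8·sin(3·t), sustituimos t = pi/3 para obtener x = 2.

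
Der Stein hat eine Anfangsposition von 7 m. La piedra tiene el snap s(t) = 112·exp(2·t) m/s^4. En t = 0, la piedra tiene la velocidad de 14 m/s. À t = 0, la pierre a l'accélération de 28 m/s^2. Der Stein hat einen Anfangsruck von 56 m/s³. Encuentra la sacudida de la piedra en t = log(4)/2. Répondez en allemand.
Wir müssen das Integral unserer Gleichung für den Snap s(t) = 112·exp(2·t) 1-mal finden. Die Stammfunktion von dem Snap ist der Ruck. Mit j(0) = 56 erhalten wir j(t) = 56·exp(2·t). Wir haben den Ruck j(t) = 56·exp(2·t). Durch Einsetzen von t = log(4)/2: j(log(4)/2) = 224.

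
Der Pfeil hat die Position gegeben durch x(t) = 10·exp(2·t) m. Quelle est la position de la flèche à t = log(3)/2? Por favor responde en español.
Tenemos la posición x(t) = 10·exp(2·t). Sustituyendo t = log(3)/2: x(log(3)/2) = 30.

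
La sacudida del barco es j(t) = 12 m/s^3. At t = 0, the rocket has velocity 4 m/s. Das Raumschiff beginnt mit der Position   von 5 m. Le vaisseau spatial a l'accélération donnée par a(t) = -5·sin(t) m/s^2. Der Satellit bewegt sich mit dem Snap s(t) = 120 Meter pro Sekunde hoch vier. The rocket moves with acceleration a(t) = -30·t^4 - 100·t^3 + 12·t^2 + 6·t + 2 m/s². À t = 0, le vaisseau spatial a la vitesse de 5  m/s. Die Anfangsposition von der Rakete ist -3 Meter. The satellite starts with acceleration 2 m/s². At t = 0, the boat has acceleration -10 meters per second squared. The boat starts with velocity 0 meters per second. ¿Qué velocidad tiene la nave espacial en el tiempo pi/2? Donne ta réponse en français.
Nous devons trouver la primitive de notre équation de l'accélération a(t) = -5·sin(t) 1 fois. En prenant ∫a(t)dt et en appliquant v(0) = 5, nous trouvons v(t) = 5·cos(t). De l'équation de la vitesse v(t) = 5·cos(t), nous substituons t = pi/2 pour obtenir v = 0.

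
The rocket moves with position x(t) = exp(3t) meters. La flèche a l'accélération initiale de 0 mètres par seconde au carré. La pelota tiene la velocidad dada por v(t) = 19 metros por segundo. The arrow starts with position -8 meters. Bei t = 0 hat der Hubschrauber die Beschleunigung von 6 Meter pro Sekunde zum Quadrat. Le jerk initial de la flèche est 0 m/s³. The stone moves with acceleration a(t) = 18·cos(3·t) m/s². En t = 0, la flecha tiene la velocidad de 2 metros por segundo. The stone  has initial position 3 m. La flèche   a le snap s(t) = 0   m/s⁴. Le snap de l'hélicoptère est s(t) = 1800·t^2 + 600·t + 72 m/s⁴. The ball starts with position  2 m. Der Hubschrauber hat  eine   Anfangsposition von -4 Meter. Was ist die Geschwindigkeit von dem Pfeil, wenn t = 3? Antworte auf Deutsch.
Ausgehend von dem Snap s(t) = 0, nehmen wir 3 Stammfunktionen. Die Stammfunktion von dem Snap, mit j(0) = 0, ergibt den Ruck: j(t) = 0. Das Integral von dem Ruck ist die Beschleunigung. Mit a(0) = 0 erhalten wir a(t) = 0. Mit ∫a(t)dt und Anwendung von v(0) = 2, finden wir v(t) = 2. Aus der Gleichung für die Geschwindigkeit v(t) = 2, setzen wir t = 3 ein und erhalten v = 2.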